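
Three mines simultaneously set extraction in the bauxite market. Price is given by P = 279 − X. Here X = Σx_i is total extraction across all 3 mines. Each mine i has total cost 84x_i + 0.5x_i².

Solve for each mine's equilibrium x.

A representative mine's profit is π_i = x_i(279 − X) − 84x_i − 0.5x_i², with X = x_i + Σ_{j≠i} x_j.
First-order condition: 195 − 3x_i − Σ_{j≠i} x_j = 0.
Imposing symmetry (x_j = x for all j) turns Σ_{j≠i} x_j into 2x, so 195 = 5x and x = 39.

39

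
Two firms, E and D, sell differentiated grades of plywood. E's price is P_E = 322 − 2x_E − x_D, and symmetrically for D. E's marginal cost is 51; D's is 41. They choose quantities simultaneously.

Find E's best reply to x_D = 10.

Firm E's profit: π = x_E(322 − 2x_E − x_D) − 51x_E.
∂π/∂x_E = 271 − 4x_E − x_D = 0 ⇒ x_E = 67.75 − 0.25x_D.
At x_D = 10: x_E = 67.75 − 0.25·10 = 65.25.

65.25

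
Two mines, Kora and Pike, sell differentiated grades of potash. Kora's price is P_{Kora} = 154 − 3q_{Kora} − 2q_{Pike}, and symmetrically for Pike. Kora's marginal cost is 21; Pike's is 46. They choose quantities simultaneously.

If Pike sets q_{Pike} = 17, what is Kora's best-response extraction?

16.5

Mine Kora's profit: π = q_{Kora}(154 − 3q_{Kora} − 2q_{Pike}) − 21q_{Kora}.
∂π/∂q_{Kora} = 133 − 6q_{Kora} − 2q_{Pike} = 0 ⇒ q_{Kora} = 133/6 − (1/3)q_{Pike}.
At q_{Pike} = 17: q_{Kora} = 133/6 − (1/3)·17 = 16.5.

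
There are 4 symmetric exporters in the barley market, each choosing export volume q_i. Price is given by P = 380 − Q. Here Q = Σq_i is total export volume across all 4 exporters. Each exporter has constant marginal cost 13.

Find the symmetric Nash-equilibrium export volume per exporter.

73.4

A representative exporter's profit is π_i = q_i(380 − Q) − 13q_i, with Q = q_i + Σ_{j≠i} q_j.
First-order condition: 367 − 2q_i − Σ_{j≠i} q_j = 0.
In a symmetric equilibrium every exporter chooses the same q, so Σ_{j≠i} q_j = 3q. The condition becomes 367 − 5q = 0, giving q = 367/5 = 73.4.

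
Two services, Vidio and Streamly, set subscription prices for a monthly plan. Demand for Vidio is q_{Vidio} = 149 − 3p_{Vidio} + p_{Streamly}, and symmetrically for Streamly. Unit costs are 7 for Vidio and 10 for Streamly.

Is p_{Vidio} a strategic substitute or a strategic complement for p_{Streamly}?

strategic complements

Vidio's profit: π = (p_{Vidio} − 7)(149 − 3p_{Vidio} + p_{Streamly}).
∂π/∂p_{Vidio} = 170 − 6p_{Vidio} + p_{Streamly} = 0 ⇒ p_{Vidio} = 85/3 + (1/6)p_{Streamly}.
The best-response slope dp_{Vidio}/dp_{Streamly} = 1/6 > 0: the reaction function is upward-sloping, so the choices are strategic complements.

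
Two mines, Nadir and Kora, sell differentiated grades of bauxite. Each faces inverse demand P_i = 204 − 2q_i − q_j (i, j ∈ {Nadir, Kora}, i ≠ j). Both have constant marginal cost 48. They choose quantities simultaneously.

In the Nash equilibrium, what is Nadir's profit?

1946.88

Mine Nadir's profit: π = q_{Nadir}(204 − 2q_{Nadir} − q_{Kora}) − 48q_{Nadir}.
∂π/∂q_{Nadir} = 156 − 4q_{Nadir} − q_{Kora} = 0 ⇒ q_{Nadir} = 39 − 0.25q_{Kora}.
The game is symmetric, so in equilibrium q_{Kora} = q_{Nadir}: the reaction function gives 1.25q_{Nadir} = 39, hence q_{Nadir} = 31.2.
P_{Nadir} = 204 − 2·31.2 − 31.2 = 110.4.
Profit = (110.4 − 48)·31.2 = 1946.88.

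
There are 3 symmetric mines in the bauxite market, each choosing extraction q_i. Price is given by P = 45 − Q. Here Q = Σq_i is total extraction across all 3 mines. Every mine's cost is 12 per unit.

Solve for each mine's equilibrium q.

A representative mine's profit is π_i = q_i(45 − Q) − 12q_i, with Q = q_i + Σ_{j≠i} q_j.
First-order condition: 33 − 2q_i − Σ_{j≠i} q_j = 0.
Imposing symmetry (q_j = q for all j) turns Σ_{j≠i} q_j into 2q, so 33 = 4q and q = 8.25.

8.25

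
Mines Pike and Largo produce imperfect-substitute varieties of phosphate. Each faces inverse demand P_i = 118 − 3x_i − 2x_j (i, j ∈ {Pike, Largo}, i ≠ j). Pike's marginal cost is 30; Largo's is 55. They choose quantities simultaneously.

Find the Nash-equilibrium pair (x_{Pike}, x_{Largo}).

12.5625, 6.3125

Mine Pike's profit: π = x_{Pike}(118 − 3x_{Pike} − 2x_{Largo}) − 30x_{Pike}.
∂π/∂x_{Pike} = 88 − 6x_{Pike} − 2x_{Largo} = 0 ⇒ x_{Pike} = 44/3 − (1/3)x_{Largo}.
Similarly x_{Largo} = 10.5 − (1/3)x_{Pike}.
Substituting the second reaction function into the first: x_{Pike} = 44/3 − (1/3)(10.5 − (1/3)x_{Pike}), which gives (8/9)x_{Pike} = 67/6 ⇒ x_{Pike} = 12.5625.
Then x_{Largo} = 10.5 − (1/3)·12.5625 = 6.3125.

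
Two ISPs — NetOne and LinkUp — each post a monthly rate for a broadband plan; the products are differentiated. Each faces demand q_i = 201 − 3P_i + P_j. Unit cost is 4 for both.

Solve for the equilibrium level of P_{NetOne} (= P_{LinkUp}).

42.6

NetOne's profit: π = (P_{NetOne} − 4)(201 − 3P_{NetOne} + P_{LinkUp}).
∂π/∂P_{NetOne} = 213 − 6P_{NetOne} + P_{LinkUp} = 0 ⇒ P_{NetOne} = 35.5 + (1/6)P_{LinkUp}.
The game is symmetric, so in equilibrium P_{LinkUp} = P_{NetOne}: the reaction function gives (5/6)P_{NetOne} = 35.5, hence P_{NetOne} = 42.6.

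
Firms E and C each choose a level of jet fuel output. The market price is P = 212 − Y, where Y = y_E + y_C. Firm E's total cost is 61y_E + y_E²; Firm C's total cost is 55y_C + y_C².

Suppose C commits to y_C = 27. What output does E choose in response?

31

Firm E's profit: π = y_E(212 − (y_E + y_C)) − 61y_E − y_E².
∂π/∂y_E = 151 − 4y_E − y_C = 0, so y_E = 37.75 − 0.25y_C.
At y_C = 27: y_E = 37.75 − 0.25·27 = 31.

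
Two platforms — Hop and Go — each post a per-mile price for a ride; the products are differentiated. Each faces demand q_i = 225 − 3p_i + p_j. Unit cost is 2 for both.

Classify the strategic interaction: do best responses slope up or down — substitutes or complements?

Hop's profit: π = (p_{Hop} − 2)(225 − 3p_{Hop} + p_{Go}).
∂π/∂p_{Hop} = 231 − 6p_{Hop} + p_{Go} = 0 ⇒ p_{Hop} = 38.5 + (1/6)p_{Go}.
The best-response slope dp_{Hop}/dp_{Go} = 1/6 > 0: the reaction function is upward-sloping, so the choices are strategic complements.

strategic complements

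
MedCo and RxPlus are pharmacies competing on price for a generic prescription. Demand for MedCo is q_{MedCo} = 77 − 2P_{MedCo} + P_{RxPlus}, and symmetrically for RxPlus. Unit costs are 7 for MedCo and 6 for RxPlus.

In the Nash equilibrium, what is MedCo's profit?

MedCo's profit: π = (P_{MedCo} − 7)(77 − 2P_{MedCo} + P_{RxPlus}).
∂π/∂P_{MedCo} = 91 − 4P_{MedCo} + P_{RxPlus} = 0 ⇒ P_{MedCo} = 22.75 + 0.25P_{RxPlus}.
Similarly P_{RxPlus} = 22.25 + 0.25P_{MedCo}.
Substituting the second reaction function into the first: P_{MedCo} = 22.75 + 0.25(22.25 + 0.25P_{MedCo}), which gives 0.9375P_{MedCo} = 28.3125 ⇒ P_{MedCo} = 30.2.
Then P_{RxPlus} = 22.25 + 0.25·30.2 = 29.8.
q_{MedCo} = 77 − 2·30.2 + 29.8 = 46.4.
Profit = (30.2 − 7)·46.4 = 1076.48.

1076.48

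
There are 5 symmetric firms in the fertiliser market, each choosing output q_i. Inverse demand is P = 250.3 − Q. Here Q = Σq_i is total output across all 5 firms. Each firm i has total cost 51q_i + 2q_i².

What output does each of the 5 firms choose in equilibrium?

19.93

A representative firm's profit is π_i = q_i(250.3 − Q) − 51q_i − 2q_i², with Q = q_i + Σ_{j≠i} q_j.
First-order condition: 199.3 − 6q_i − Σ_{j≠i} q_j = 0.
In a symmetric equilibrium every firm chooses the same q, so Σ_{j≠i} q_j = 4q. The condition becomes 199.3 − 10q = 0, giving q = 199.3/10 = 19.93.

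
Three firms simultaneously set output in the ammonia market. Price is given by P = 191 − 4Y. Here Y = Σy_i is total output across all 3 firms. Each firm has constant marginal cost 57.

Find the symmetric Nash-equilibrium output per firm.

8.375

A representative firm's profit is π_i = y_i(191 − 4Y) − 57y_i, with Y = y_i + Σ_{j≠i} y_j.
First-order condition: 134 − 8y_i − 4Σ_{j≠i} y_j = 0.
In a symmetric equilibrium every firm chooses the same y, so Σ_{j≠i} y_j = 2y. The condition becomes 134 − 16y = 0, giving y = 134/16 = 8.375.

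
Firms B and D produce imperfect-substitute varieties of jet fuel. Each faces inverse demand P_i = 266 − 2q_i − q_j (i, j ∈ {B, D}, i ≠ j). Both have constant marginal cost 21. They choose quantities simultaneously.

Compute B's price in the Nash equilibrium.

Firm B's profit: π = q_B(266 − 2q_B − q_D) − 21q_B.
∂π/∂q_B = 245 − 4q_B − q_D = 0 ⇒ q_B = 61.25 − 0.25q_D.
By symmetry q_D = q_B; substituting into the reaction function, 1.25q_B = 61.25 and q_B = 49.
P_B = 266 − 2·49 − 49 = 119.

119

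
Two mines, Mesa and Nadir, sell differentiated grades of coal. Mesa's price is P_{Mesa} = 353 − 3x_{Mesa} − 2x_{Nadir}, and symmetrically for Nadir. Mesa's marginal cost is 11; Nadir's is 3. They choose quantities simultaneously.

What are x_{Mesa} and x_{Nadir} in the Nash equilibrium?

Mine Mesa's profit: π = x_{Mesa}(353 − 3x_{Mesa} − 2x_{Nadir}) − 11x_{Mesa}.
∂π/∂x_{Mesa} = 342 − 6x_{Mesa} − 2x_{Nadir} = 0 ⇒ x_{Mesa} = 57 − (1/3)x_{Nadir}.
Similarly x_{Nadir} = 175/3 − (1/3)x_{Mesa}.
Solving the two reaction functions simultaneously: (1 − (−1/3)(−1/3))x_{Mesa} = 57 − (1/3)·(175/3), so (8/9)x_{Mesa} = 338/9 and x_{Mesa} = 42.25.
Then x_{Nadir} = 175/3 − (1/3)·42.25 = 44.25.

42.25, 44.25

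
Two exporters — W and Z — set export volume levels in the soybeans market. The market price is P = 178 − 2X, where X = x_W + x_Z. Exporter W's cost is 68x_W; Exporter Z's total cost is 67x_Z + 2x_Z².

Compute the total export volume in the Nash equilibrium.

Exporter W's profit: π = x_W(178 − 2(x_W + x_Z)) − 68x_W.
∂π/∂x_W = 110 − 4x_W − 2x_Z = 0, so x_W = 27.5 − 0.5x_Z.
For Z: ∂π/∂x_Z = 111 − 8x_Z − 2x_W = 0 ⇒ x_Z = 13.875 − 0.25x_W.
Solving the two reaction functions simultaneously: (1 − (−0.5)(−0.25))x_W = 27.5 − 0.5·13.875, so 0.875x_W = 20.5625 and x_W = 23.5.
Then x_Z = 13.875 − 0.25·23.5 = 8.
Total export volume: 23.5 + 8 = 31.5.

31.5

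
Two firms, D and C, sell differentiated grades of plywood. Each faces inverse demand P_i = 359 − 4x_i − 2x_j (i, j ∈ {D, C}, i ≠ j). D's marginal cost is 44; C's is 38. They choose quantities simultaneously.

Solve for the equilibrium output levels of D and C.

Firm D's profit: π = x_D(359 − 4x_D − 2x_C) − 44x_D.
∂π/∂x_D = 315 − 8x_D − 2x_C = 0 ⇒ x_D = 39.375 − 0.25x_C.
Similarly x_C = 40.125 − 0.25x_D.
Plugging x_C into D's best response: x_D = 39.375 − 0.25(40.125 − 0.25x_D) ⇒ 0.9375x_D = 939/32, so x_D = 31.3.
Then x_C = 40.125 − 0.25·31.3 = 32.3.

31.3, 32.3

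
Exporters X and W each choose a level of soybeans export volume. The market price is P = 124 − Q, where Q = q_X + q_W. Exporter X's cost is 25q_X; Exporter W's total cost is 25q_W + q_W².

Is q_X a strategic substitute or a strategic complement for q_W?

strategic substitutes

Exporter X's profit: π = q_X(124 − (q_X + q_W)) − 25q_X.
∂π/∂q_X = 99 − 2q_X − q_W = 0, so q_X = 49.5 − 0.5q_W.
The best-response slope dq_X/dq_W = −0.5 < 0: the reaction function is downward-sloping, so the choices are strategic substitutes.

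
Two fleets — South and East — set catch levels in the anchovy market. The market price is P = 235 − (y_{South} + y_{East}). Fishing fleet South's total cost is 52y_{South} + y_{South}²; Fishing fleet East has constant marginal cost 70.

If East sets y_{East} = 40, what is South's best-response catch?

Fishing fleet South's profit: π = y_{South}(235 − (y_{South} + y_{East})) − 52y_{South} − y_{South}².
∂π/∂y_{South} = 183 − 4y_{South} − y_{East} = 0, so y_{South} = 45.75 − 0.25y_{East}.
At y_{East} = 40: y_{South} = 45.75 − 0.25·40 = 35.75.

35.75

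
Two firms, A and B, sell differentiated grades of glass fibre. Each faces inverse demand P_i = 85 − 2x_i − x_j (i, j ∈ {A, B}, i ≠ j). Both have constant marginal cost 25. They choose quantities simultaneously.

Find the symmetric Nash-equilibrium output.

Firm A's profit: π = x_A(85 − 2x_A − x_B) − 25x_A.
∂π/∂x_A = 60 − 4x_A − x_B = 0 ⇒ x_A = 15 − 0.25x_B.
By symmetry x_B = x_A; substituting into the reaction function, 1.25x_A = 15 and x_A = 12.

12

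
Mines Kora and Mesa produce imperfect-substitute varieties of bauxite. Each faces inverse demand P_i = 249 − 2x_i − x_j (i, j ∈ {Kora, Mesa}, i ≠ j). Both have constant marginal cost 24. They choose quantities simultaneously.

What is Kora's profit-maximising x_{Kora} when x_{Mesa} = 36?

47.25

Mine Kora's profit: π = x_{Kora}(249 − 2x_{Kora} − x_{Mesa}) − 24x_{Kora}.
∂π/∂x_{Kora} = 225 − 4x_{Kora} − x_{Mesa} = 0 ⇒ x_{Kora} = 56.25 − 0.25x_{Mesa}.
At x_{Mesa} = 36: x_{Kora} = 56.25 − 0.25·36 = 47.25.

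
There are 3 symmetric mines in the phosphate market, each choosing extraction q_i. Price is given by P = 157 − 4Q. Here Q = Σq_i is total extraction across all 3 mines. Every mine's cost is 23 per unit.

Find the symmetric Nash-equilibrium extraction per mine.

A representative mine's profit is π_i = q_i(157 − 4Q) − 23q_i, with Q = q_i + Σ_{j≠i} q_j.
First-order condition: 134 − 8q_i − 4Σ_{j≠i} q_j = 0.
With identical mines, set every q_j = q: then 134 − 8q − 8q = 0, i.e. q = 134/16 = 8.375.

8.375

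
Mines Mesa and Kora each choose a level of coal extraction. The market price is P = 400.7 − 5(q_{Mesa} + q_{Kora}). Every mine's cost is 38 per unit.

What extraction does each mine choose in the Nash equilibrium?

24.18

Mine Mesa's profit: π = q_{Mesa}(400.7 − 5(q_{Mesa} + q_{Kora})) − 38q_{Mesa}.
∂π/∂q_{Mesa} = 362.7 − 10q_{Mesa} − 5q_{Kora} = 0, so q_{Mesa} = 36.27 − 0.5q_{Kora}.
Setting q_{Mesa} = q_{Kora} in the reaction function: q_{Mesa} = 36.27 − 0.5q_{Mesa}, so q_{Mesa} = 36.27 / 1.5 = 24.18.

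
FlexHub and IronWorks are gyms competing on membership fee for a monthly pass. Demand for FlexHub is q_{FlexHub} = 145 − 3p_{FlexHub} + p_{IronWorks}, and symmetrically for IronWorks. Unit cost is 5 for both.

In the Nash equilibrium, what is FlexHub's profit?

FlexHub's profit: π = (p_{FlexHub} − 5)(145 − 3p_{FlexHub} + p_{IronWorks}).
∂π/∂p_{FlexHub} = 160 − 6p_{FlexHub} + p_{IronWorks} = 0 ⇒ p_{FlexHub} = 80/3 + (1/6)p_{IronWorks}.
The game is symmetric, so in equilibrium p_{IronWorks} = p_{FlexHub}: the reaction function gives (5/6)p_{FlexHub} = 80/3, hence p_{FlexHub} = 32.
q_{FlexHub} = 145 − 3·32 + 32 = 81.
Profit = (32 − 5)·81 = 2187.

2187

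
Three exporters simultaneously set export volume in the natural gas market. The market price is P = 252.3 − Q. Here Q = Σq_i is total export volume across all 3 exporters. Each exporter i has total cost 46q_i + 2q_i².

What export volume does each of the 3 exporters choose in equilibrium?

25.7875

A representative exporter's profit is π_i = q_i(252.3 − Q) − 46q_i − 2q_i², with Q = q_i + Σ_{j≠i} q_j.
First-order condition: 206.3 − 6q_i − Σ_{j≠i} q_j = 0.
Imposing symmetry (q_j = q for all j) turns Σ_{j≠i} q_j into 2q, so 206.3 = 8q and q = 25.7875.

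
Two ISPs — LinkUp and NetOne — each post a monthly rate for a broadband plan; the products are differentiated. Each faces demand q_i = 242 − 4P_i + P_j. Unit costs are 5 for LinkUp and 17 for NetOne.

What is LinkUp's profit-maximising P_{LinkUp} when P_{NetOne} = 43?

38.125

LinkUp's profit: π = (P_{LinkUp} − 5)(242 − 4P_{LinkUp} + P_{NetOne}).
∂π/∂P_{LinkUp} = 262 − 8P_{LinkUp} + P_{NetOne} = 0 ⇒ P_{LinkUp} = 32.75 + 0.125P_{NetOne}.
At P_{NetOne} = 43: P_{LinkUp} = 32.75 + 0.125·43 = 38.125.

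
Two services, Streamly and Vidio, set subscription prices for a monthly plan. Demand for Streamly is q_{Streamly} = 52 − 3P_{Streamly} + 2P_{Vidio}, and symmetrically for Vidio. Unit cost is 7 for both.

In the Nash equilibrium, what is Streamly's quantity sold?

Streamly's profit: π = (P_{Streamly} − 7)(52 − 3P_{Streamly} + 2P_{Vidio}).
∂π/∂P_{Streamly} = 73 − 6P_{Streamly} + 2P_{Vidio} = 0 ⇒ P_{Streamly} = 73/6 + (1/3)P_{Vidio}.
By symmetry P_{Vidio} = P_{Streamly}; substituting into the reaction function, (2/3)P_{Streamly} = 73/6 and P_{Streamly} = 18.25.
q_{Streamly} = 52 − 3·18.25 + 2·18.25 = 33.75.

33.75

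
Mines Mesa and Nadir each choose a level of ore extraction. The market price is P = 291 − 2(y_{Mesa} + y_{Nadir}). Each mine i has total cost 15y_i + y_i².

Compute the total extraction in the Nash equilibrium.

69

Mine Mesa's profit: π = y_{Mesa}(291 − 2(y_{Mesa} + y_{Nadir})) − 15y_{Mesa} − y_{Mesa}².
∂π/∂y_{Mesa} = 276 − 6y_{Mesa} − 2y_{Nadir} = 0, so y_{Mesa} = 46 − (1/3)y_{Nadir}.
The game is symmetric, so in equilibrium y_{Nadir} = y_{Mesa}: the reaction function gives (4/3)y_{Mesa} = 46, hence y_{Mesa} = 34.5.
Total extraction: 34.5 + 34.5 = 69.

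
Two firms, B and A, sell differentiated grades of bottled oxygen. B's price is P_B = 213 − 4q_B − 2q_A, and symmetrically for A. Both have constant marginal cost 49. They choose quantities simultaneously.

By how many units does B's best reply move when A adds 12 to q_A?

Firm B's profit: π = q_B(213 − 4q_B − 2q_A) − 49q_B.
∂π/∂q_B = 164 − 8q_B − 2q_A = 0 ⇒ q_B = 20.5 − 0.25q_A.
The reaction-function slope is −0.25, so a 12-unit rise in q_A moves q_B by −0.25 × 12 = −3. B's best response falls — the actions are strategic substitutes.

-3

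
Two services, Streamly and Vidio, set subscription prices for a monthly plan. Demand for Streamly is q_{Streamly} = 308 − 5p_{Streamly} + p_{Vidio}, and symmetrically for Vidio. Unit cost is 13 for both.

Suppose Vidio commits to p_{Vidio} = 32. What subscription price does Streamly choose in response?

40.5

Streamly's profit: π = (p_{Streamly} − 13)(308 − 5p_{Streamly} + p_{Vidio}).
∂π/∂p_{Streamly} = 373 − 10p_{Streamly} + p_{Vidio} = 0 ⇒ p_{Streamly} = 37.3 + 0.1p_{Vidio}.
At p_{Vidio} = 32: p_{Streamly} = 37.3 + 0.1·32 = 40.5.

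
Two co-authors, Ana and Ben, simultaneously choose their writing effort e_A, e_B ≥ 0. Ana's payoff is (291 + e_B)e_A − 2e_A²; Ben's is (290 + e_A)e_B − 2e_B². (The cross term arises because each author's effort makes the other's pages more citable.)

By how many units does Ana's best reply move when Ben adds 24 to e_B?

6

Expanding Ana's payoff: 291e_A + e_Be_A − 2e_A².
∂π/∂e_A = 291 + e_B − 4e_A = 0, so e_A = 72.75 + 0.25e_B.
The reaction-function slope is 0.25, so a 24-unit rise in e_B moves e_A by 0.25 × 24 = 6. Ana's best response rises — the actions are strategic complements.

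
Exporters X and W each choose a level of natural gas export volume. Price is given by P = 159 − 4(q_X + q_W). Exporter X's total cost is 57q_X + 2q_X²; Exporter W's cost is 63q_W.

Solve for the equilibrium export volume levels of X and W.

5.4, 9.3

Exporter X's profit: π = q_X(159 − 4(q_X + q_W)) − 57q_X − 2q_X².
∂π/∂q_X = 102 − 12q_X − 4q_W = 0, so q_X = 8.5 − (1/3)q_W.
For W: ∂π/∂q_W = 96 − 8q_W − 4q_X = 0 ⇒ q_W = 12 − 0.5q_X.
Solving the two reaction functions simultaneously: (1 − (−1/3)(−0.5))q_X = 8.5 − (1/3)·12, so (5/6)q_X = 4.5 and q_X = 5.4.
Then q_W = 12 − 0.5·5.4 = 9.3.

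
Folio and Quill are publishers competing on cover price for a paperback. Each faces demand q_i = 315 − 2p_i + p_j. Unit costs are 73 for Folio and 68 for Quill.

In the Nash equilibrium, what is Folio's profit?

Folio's profit: π = (p_{Folio} − 73)(315 − 2p_{Folio} + p_{Quill}).
∂π/∂p_{Folio} = 461 − 4p_{Folio} + p_{Quill} = 0 ⇒ p_{Folio} = 115.25 + 0.25p_{Quill}.
Similarly p_{Quill} = 112.75 + 0.25p_{Folio}.
Solving the two reaction functions simultaneously: (1 − (0.25)(0.25))p_{Folio} = 115.25 + 0.25·112.75, so 0.9375p_{Folio} = 143.4375 and p_{Folio} = 153.
Then p_{Quill} = 112.75 + 0.25·153 = 151.
q_{Folio} = 315 − 2·153 + 151 = 160.
Profit = (153 − 73)·160 = 12800.

12800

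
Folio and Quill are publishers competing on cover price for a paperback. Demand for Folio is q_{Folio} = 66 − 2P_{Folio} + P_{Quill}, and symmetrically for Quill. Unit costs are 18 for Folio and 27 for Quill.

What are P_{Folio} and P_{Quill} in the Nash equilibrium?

35.2, 38.8

Folio's profit: π = (P_{Folio} − 18)(66 − 2P_{Folio} + P_{Quill}).
∂π/∂P_{Folio} = 102 − 4P_{Folio} + P_{Quill} = 0 ⇒ P_{Folio} = 25.5 + 0.25P_{Quill}.
Similarly P_{Quill} = 30 + 0.25P_{Folio}.
Solving the two reaction functions simultaneously: (1 − (0.25)(0.25))P_{Folio} = 25.5 + 0.25·30, so 0.9375P_{Folio} = 33 and P_{Folio} = 35.2.
Then P_{Quill} = 30 + 0.25·35.2 = 38.8.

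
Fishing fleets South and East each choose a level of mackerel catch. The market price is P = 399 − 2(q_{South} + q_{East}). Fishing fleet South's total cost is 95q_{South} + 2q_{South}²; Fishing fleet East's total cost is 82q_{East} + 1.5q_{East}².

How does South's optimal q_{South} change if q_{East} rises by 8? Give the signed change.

-2

Fishing fleet South's profit: π = q_{South}(399 − 2(q_{South} + q_{East})) − 95q_{South} − 2q_{South}².
∂π/∂q_{South} = 304 − 8q_{South} − 2q_{East} = 0, so q_{South} = 38 − 0.25q_{East}.
The reaction-function slope is −0.25, so an 8-unit rise in q_{East} moves q_{South} by −0.25 × 8 = −2. South's best response falls — the actions are strategic substitutes.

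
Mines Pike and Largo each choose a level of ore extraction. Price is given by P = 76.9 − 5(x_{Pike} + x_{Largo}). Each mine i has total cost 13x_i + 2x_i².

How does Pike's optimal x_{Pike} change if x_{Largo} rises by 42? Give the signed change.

Mine Pike's profit: π = x_{Pike}(76.9 − 5(x_{Pike} + x_{Largo})) − 13x_{Pike} − 2x_{Pike}².
∂π/∂x_{Pike} = 63.9 − 14x_{Pike} − 5x_{Largo} = 0, so x_{Pike} = 639/140 − (5/14)x_{Largo}.
The reaction-function slope is −5/14, so a 42-unit rise in x_{Largo} moves x_{Pike} by −5/14 × 42 = −15. Pike's best response falls — the actions are strategic substitutes.

-15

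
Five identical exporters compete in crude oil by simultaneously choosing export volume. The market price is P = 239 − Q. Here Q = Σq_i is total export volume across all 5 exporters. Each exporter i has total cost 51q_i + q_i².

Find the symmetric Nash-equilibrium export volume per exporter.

23.5

A representative exporter's profit is π_i = q_i(239 − Q) − 51q_i − q_i², with Q = q_i + Σ_{j≠i} q_j.
First-order condition: 188 − 4q_i − Σ_{j≠i} q_j = 0.
In a symmetric equilibrium every exporter chooses the same q, so Σ_{j≠i} q_j = 4q. The condition becomes 188 − 8q = 0, giving q = 188/8 = 23.5.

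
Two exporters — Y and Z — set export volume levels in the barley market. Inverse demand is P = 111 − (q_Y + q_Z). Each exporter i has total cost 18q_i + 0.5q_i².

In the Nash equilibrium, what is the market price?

Exporter Y's profit: π = q_Y(111 − (q_Y + q_Z)) − 18q_Y − 0.5q_Y².
∂π/∂q_Y = 93 − 3q_Y − q_Z = 0, so q_Y = 31 − (1/3)q_Z.
By symmetry q_Z = q_Y; substituting into the reaction function, (4/3)q_Y = 31 and q_Y = 23.25.
Equilibrium price: P = 111 − 46.5 = 64.5.

64.5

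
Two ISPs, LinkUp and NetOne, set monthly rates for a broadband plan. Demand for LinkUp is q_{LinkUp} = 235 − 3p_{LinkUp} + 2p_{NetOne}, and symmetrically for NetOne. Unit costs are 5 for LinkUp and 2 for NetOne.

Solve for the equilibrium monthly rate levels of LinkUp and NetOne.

61.9375, 60.8125

LinkUp's profit: π = (p_{LinkUp} − 5)(235 − 3p_{LinkUp} + 2p_{NetOne}).
∂π/∂p_{LinkUp} = 250 − 6p_{LinkUp} + 2p_{NetOne} = 0 ⇒ p_{LinkUp} = 125/3 + (1/3)p_{NetOne}.
Similarly p_{NetOne} = 241/6 + (1/3)p_{LinkUp}.
Substituting the second reaction function into the first: p_{LinkUp} = 125/3 + (1/3)(241/6 + (1/3)p_{LinkUp}), which gives (8/9)p_{LinkUp} = 991/18 ⇒ p_{LinkUp} = 61.9375.
Then p_{NetOne} = 241/6 + (1/3)·61.9375 = 60.8125.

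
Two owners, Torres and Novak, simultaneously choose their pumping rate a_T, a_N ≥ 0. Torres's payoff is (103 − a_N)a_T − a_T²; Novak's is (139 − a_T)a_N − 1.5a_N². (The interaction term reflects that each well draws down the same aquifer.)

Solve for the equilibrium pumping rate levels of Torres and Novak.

Expanding Torres's payoff: 103a_T − a_Na_T − a_T².
∂π/∂a_T = 103 − a_N − 2a_T = 0, so a_T = 51.5 − 0.5a_N.
Likewise for Novak: a_N = 139/3 − (1/3)a_T.
Substituting the second reaction function into the first: a_T = 51.5 − 0.5(139/3 − (1/3)a_T), which gives (5/6)a_T = 85/3 ⇒ a_T = 34.
Then a_N = 139/3 − (1/3)·34 = 35.

34, 35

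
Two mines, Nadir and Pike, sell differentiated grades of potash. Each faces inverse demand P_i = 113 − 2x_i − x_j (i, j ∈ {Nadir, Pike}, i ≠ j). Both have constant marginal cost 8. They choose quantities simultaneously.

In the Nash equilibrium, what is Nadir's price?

50

Mine Nadir's profit: π = x_{Nadir}(113 − 2x_{Nadir} − x_{Pike}) − 8x_{Nadir}.
∂π/∂x_{Nadir} = 105 − 4x_{Nadir} − x_{Pike} = 0 ⇒ x_{Nadir} = 26.25 − 0.25x_{Pike}.
The game is symmetric, so in equilibrium x_{Pike} = x_{Nadir}: the reaction function gives 1.25x_{Nadir} = 26.25, hence x_{Nadir} = 21.
P_{Nadir} = 113 − 2·21 − 21 = 50.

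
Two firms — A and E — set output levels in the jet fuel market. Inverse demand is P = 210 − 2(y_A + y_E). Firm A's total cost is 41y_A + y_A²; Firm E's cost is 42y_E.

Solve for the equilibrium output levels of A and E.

Firm A's profit: π = y_A(210 − 2(y_A + y_E)) − 41y_A − y_A².
∂π/∂y_A = 169 − 6y_A − 2y_E = 0, so y_A = 169/6 − (1/3)y_E.
For E: ∂π/∂y_E = 168 − 4y_E − 2y_A = 0 ⇒ y_E = 42 − 0.5y_A.
Substituting the second reaction function into the first: y_A = 169/6 − (1/3)(42 − 0.5y_A), which gives (5/6)y_A = 85/6 ⇒ y_A = 17.
Then y_E = 42 − 0.5·17 = 33.5.

17, 33.5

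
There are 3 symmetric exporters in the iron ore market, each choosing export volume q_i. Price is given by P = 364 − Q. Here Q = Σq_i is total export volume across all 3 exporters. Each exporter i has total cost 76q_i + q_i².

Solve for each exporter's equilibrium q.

48

A representative exporter's profit is π_i = q_i(364 − Q) − 76q_i − q_i², with Q = q_i + Σ_{j≠i} q_j.
First-order condition: 288 − 4q_i − Σ_{j≠i} q_j = 0.
In a symmetric equilibrium every exporter chooses the same q, so Σ_{j≠i} q_j = 2q. The condition becomes 288 − 6q = 0, giving q = 288/6 = 48.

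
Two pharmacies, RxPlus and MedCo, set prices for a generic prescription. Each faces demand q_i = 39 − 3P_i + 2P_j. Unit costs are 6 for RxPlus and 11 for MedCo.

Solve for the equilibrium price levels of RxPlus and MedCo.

15.1875, 17.0625

RxPlus's profit: π = (P_{RxPlus} − 6)(39 − 3P_{RxPlus} + 2P_{MedCo}).
∂π/∂P_{RxPlus} = 57 − 6P_{RxPlus} + 2P_{MedCo} = 0 ⇒ P_{RxPlus} = 9.5 + (1/3)P_{MedCo}.
Similarly P_{MedCo} = 12 + (1/3)P_{RxPlus}.
Plugging P_{MedCo} into RxPlus's best response: P_{RxPlus} = 9.5 + (1/3)(12 + (1/3)P_{RxPlus}) ⇒ (8/9)P_{RxPlus} = 13.5, so P_{RxPlus} = 15.1875.
Then P_{MedCo} = 12 + (1/3)·15.1875 = 17.0625.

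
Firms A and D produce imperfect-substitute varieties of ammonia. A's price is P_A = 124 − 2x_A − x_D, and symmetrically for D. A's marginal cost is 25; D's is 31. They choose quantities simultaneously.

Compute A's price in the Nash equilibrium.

65.4

Firm A's profit: π = x_A(124 − 2x_A − x_D) − 25x_A.
∂π/∂x_A = 99 − 4x_A − x_D = 0 ⇒ x_A = 24.75 − 0.25x_D.
Similarly x_D = 23.25 − 0.25x_A.
Substituting the second reaction function into the first: x_A = 24.75 − 0.25(23.25 − 0.25x_A), which gives 0.9375x_A = 18.9375 ⇒ x_A = 20.2.
Then x_D = 23.25 − 0.25·20.2 = 18.2.
P_A = 124 − 2·20.2 − 18.2 = 65.4.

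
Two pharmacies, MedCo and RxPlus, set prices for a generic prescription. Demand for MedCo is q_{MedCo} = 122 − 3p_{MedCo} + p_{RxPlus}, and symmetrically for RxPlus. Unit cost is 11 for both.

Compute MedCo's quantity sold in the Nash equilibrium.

MedCo's profit: π = (p_{MedCo} − 11)(122 − 3p_{MedCo} + p_{RxPlus}).
∂π/∂p_{MedCo} = 155 − 6p_{MedCo} + p_{RxPlus} = 0 ⇒ p_{MedCo} = 155/6 + (1/6)p_{RxPlus}.
The game is symmetric, so in equilibrium p_{RxPlus} = p_{MedCo}: the reaction function gives (5/6)p_{MedCo} = 155/6, hence p_{MedCo} = 31.
q_{MedCo} = 122 − 3·31 + 31 = 60.

60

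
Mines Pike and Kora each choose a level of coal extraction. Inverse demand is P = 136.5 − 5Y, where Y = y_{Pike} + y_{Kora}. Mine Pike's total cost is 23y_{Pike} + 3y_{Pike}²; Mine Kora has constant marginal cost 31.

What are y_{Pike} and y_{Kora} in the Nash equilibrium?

4.5, 8.3

Mine Pike's profit: π = y_{Pike}(136.5 − 5(y_{Pike} + y_{Kora})) − 23y_{Pike} − 3y_{Pike}².
∂π/∂y_{Pike} = 113.5 − 16y_{Pike} − 5y_{Kora} = 0, so y_{Pike} = 227/32 − 0.3125y_{Kora}.
For Kora: ∂π/∂y_{Kora} = 105.5 − 10y_{Kora} − 5y_{Pike} = 0 ⇒ y_{Kora} = 10.55 − 0.5y_{Pike}.
Plugging y_{Kora} into Pike's best response: y_{Pike} = 227/32 − 0.3125(10.55 − 0.5y_{Pike}) ⇒ (27/32)y_{Pike} = 243/64, so y_{Pike} = 4.5.
Then y_{Kora} = 10.55 − 0.5·4.5 = 8.3.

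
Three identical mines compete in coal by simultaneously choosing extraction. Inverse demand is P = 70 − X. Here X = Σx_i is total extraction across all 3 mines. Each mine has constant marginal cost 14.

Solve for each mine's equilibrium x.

A representative mine's profit is π_i = x_i(70 − X) − 14x_i, with X = x_i + Σ_{j≠i} x_j.
First-order condition: 56 − 2x_i − Σ_{j≠i} x_j = 0.
Imposing symmetry (x_j = x for all j) turns Σ_{j≠i} x_j into 2x, so 56 = 4x and x = 14.

14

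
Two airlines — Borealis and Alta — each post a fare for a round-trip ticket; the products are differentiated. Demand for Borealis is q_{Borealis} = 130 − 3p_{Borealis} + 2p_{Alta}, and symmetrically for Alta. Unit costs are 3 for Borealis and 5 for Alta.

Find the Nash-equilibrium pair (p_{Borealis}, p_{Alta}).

Borealis's profit: π = (p_{Borealis} − 3)(130 − 3p_{Borealis} + 2p_{Alta}).
∂π/∂p_{Borealis} = 139 − 6p_{Borealis} + 2p_{Alta} = 0 ⇒ p_{Borealis} = 139/6 + (1/3)p_{Alta}.
Similarly p_{Alta} = 145/6 + (1/3)p_{Borealis}.
Solving the two reaction functions simultaneously: (1 − (1/3)(1/3))p_{Borealis} = 139/6 + (1/3)·(145/6), so (8/9)p_{Borealis} = 281/9 and p_{Borealis} = 35.125.
Then p_{Alta} = 145/6 + (1/3)·35.125 = 35.875.

35.125, 35.875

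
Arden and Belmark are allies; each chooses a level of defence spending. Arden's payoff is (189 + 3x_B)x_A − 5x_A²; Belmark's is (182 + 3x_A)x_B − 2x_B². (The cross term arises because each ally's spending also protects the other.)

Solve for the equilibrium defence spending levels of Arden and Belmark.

Expanding Arden's payoff: 189x_A + 3x_Bx_A − 5x_A².
∂π/∂x_A = 189 + 3x_B − 10x_A = 0, so x_A = 18.9 + 0.3x_B.
Likewise for Belmark: x_B = 45.5 + 0.75x_A.
Solving the two reaction functions simultaneously: (1 − (0.3)(0.75))x_A = 18.9 + 0.3·45.5, so 0.775x_A = 32.55 and x_A = 42.
Then x_B = 45.5 + 0.75·42 = 77.

42, 77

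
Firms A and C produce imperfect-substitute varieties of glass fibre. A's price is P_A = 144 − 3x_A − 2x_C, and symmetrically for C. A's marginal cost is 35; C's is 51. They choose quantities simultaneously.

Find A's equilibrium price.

78.875

Firm A's profit: π = x_A(144 − 3x_A − 2x_C) − 35x_A.
∂π/∂x_A = 109 − 6x_A − 2x_C = 0 ⇒ x_A = 109/6 − (1/3)x_C.
Similarly x_C = 15.5 − (1/3)x_A.
Solving the two reaction functions simultaneously: (1 − (−1/3)(−1/3))x_A = 109/6 − (1/3)·15.5, so (8/9)x_A = 13 and x_A = 14.625.
Then x_C = 15.5 − (1/3)·14.625 = 10.625.
P_A = 144 − 3·14.625 − 2·10.625 = 78.875.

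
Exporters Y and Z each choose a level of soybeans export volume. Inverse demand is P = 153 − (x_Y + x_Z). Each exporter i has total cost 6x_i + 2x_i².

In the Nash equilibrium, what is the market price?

111

Exporter Y's profit: π = x_Y(153 − (x_Y + x_Z)) − 6x_Y − 2x_Y².
∂π/∂x_Y = 147 − 6x_Y − x_Z = 0, so x_Y = 24.5 − (1/6)x_Z.
Setting x_Y = x_Z in the reaction function: x_Y = 24.5 − (1/6)x_Y, so x_Y = 24.5 / (7/6) = 21.
Equilibrium price: P = 153 − 42 = 111.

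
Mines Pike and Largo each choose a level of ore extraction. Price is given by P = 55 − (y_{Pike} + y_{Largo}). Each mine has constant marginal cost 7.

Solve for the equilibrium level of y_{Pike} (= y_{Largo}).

Mine Pike's profit: π = y_{Pike}(55 − (y_{Pike} + y_{Largo})) − 7y_{Pike}.
∂π/∂y_{Pike} = 48 − 2y_{Pike} − y_{Largo} = 0, so y_{Pike} = 24 − 0.5y_{Largo}.
The game is symmetric, so in equilibrium y_{Largo} = y_{Pike}: the reaction function gives 1.5y_{Pike} = 24, hence y_{Pike} = 16.

16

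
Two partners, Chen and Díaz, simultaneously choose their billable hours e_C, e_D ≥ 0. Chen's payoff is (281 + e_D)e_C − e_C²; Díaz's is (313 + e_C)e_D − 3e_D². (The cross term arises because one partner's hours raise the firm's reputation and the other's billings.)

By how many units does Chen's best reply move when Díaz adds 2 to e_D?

1

Expanding Chen's payoff: 281e_C + e_De_C − e_C².
∂π/∂e_C = 281 + e_D − 2e_C = 0, so e_C = 140.5 + 0.5e_D.
The reaction-function slope is 0.5, so a 2-unit rise in e_D moves e_C by 0.5 × 2 = 1. Chen's best response rises — the actions are strategic complements.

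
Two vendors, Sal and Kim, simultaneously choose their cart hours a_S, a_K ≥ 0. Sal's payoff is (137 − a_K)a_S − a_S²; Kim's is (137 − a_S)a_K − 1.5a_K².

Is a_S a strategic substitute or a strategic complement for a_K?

Expanding Sal's payoff: 137a_S − a_Ka_S − a_S².
∂π/∂a_S = 137 − a_K − 2a_S = 0, so a_S = 68.5 − 0.5a_K.
The best-response slope da_S/da_K = −0.5 < 0: the reaction function is downward-sloping, so the choices are strategic substitutes.

strategic substitutes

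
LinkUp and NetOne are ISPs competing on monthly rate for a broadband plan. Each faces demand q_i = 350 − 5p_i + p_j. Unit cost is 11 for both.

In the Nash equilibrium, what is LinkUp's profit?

LinkUp's profit: π = (p_{LinkUp} − 11)(350 − 5p_{LinkUp} + p_{NetOne}).
∂π/∂p_{LinkUp} = 405 − 10p_{LinkUp} + p_{NetOne} = 0 ⇒ p_{LinkUp} = 40.5 + 0.1p_{NetOne}.
Setting p_{LinkUp} = p_{NetOne} in the reaction function: p_{LinkUp} = 40.5 + 0.1p_{LinkUp}, so p_{LinkUp} = 40.5 / 0.9 = 45.
q_{LinkUp} = 350 − 5·45 + 45 = 170.
Profit = (45 − 11)·170 = 5780.

5780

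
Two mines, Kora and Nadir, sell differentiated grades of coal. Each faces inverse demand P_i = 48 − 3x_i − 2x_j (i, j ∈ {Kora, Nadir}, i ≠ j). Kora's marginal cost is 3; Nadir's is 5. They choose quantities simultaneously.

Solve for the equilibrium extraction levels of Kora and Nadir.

Mine Kora's profit: π = x_{Kora}(48 − 3x_{Kora} − 2x_{Nadir}) − 3x_{Kora}.
∂π/∂x_{Kora} = 45 − 6x_{Kora} − 2x_{Nadir} = 0 ⇒ x_{Kora} = 7.5 − (1/3)x_{Nadir}.
Similarly x_{Nadir} = 43/6 − (1/3)x_{Kora}.
Solving the two reaction functions simultaneously: (1 − (−1/3)(−1/3))x_{Kora} = 7.5 − (1/3)·(43/6), so (8/9)x_{Kora} = 46/9 and x_{Kora} = 5.75.
Then x_{Nadir} = 43/6 − (1/3)·5.75 = 5.25.

5.75, 5.25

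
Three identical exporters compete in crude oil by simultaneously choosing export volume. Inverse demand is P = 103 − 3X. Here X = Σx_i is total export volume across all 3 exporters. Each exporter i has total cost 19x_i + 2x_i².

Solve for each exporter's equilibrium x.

A representative exporter's profit is π_i = x_i(103 − 3X) − 19x_i − 2x_i², with X = x_i + Σ_{j≠i} x_j.
First-order condition: 84 − 10x_i − 3Σ_{j≠i} x_j = 0.
With identical exporters, set every x_j = x: then 84 − 10x − 6x = 0, i.e. x = 84/16 = 5.25.

5.25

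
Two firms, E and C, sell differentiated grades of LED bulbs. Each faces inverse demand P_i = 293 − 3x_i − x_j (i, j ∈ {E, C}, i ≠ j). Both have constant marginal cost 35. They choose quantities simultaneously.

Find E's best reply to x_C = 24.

Firm E's profit: π = x_E(293 − 3x_E − x_C) − 35x_E.
∂π/∂x_E = 258 − 6x_E − x_C = 0 ⇒ x_E = 43 − (1/6)x_C.
At x_C = 24: x_E = 43 − (1/6)·24 = 39.

39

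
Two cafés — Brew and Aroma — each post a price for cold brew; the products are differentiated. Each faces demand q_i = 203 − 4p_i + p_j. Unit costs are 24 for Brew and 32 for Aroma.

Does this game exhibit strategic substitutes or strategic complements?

Brew's profit: π = (p_{Brew} − 24)(203 − 4p_{Brew} + p_{Aroma}).
∂π/∂p_{Brew} = 299 − 8p_{Brew} + p_{Aroma} = 0 ⇒ p_{Brew} = 37.375 + 0.125p_{Aroma}.
The best-response slope dp_{Brew}/dp_{Aroma} = 0.125 > 0: the reaction function is upward-sloping, so the choices are strategic complements.

strategic complements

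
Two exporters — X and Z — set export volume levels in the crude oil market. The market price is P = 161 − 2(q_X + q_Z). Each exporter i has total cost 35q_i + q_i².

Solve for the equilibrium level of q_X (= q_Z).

15.75

Exporter X's profit: π = q_X(161 − 2(q_X + q_Z)) − 35q_X − q_X².
∂π/∂q_X = 126 − 6q_X − 2q_Z = 0, so q_X = 21 − (1/3)q_Z.
The game is symmetric, so in equilibrium q_Z = q_X: the reaction function gives (4/3)q_X = 21, hence q_X = 15.75.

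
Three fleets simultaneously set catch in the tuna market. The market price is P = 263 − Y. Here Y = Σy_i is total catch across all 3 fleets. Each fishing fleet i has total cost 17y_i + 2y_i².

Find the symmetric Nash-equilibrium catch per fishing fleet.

A representative fishing fleet's profit is π_i = y_i(263 − Y) − 17y_i − 2y_i², with Y = y_i + Σ_{j≠i} y_j.
First-order condition: 246 − 6y_i − Σ_{j≠i} y_j = 0.
Imposing symmetry (y_j = y for all j) turns Σ_{j≠i} y_j into 2y, so 246 = 8y and y = 30.75.

30.75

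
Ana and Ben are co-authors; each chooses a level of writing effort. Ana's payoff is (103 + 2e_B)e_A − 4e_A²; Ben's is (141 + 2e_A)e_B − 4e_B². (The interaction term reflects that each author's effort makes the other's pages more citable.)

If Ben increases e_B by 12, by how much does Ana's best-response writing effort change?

3

Expanding Ana's payoff: 103e_A + 2e_Be_A − 4e_A².
∂π/∂e_A = 103 + 2e_B − 8e_A = 0, so e_A = 12.875 + 0.25e_B.
The reaction-function slope is 0.25, so a 12-unit rise in e_B moves e_A by 0.25 × 12 = 3. Ana's best response rises — the actions are strategic complements.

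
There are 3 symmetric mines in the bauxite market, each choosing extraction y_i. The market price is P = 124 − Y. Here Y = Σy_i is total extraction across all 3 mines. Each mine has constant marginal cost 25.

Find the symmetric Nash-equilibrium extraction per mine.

24.75

A representative mine's profit is π_i = y_i(124 − Y) − 25y_i, with Y = y_i + Σ_{j≠i} y_j.
First-order condition: 99 − 2y_i − Σ_{j≠i} y_j = 0.
With identical mines, set every y_j = y: then 99 − 2y − 2y = 0, i.e. y = 99/4 = 24.75.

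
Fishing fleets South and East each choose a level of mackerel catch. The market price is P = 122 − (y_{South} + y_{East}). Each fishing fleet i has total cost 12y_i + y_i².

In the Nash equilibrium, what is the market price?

Fishing fleet South's profit: π = y_{South}(122 − (y_{South} + y_{East})) − 12y_{South} − y_{South}².
∂π/∂y_{South} = 110 − 4y_{South} − y_{East} = 0, so y_{South} = 27.5 − 0.25y_{East}.
Setting y_{South} = y_{East} in the reaction function: y_{South} = 27.5 − 0.25y_{South}, so y_{South} = 27.5 / 1.25 = 22.
Equilibrium price: P = 122 − 44 = 78.

78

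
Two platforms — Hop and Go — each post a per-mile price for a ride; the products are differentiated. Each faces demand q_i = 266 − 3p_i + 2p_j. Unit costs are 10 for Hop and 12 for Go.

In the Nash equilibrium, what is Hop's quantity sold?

Hop's profit: π = (p_{Hop} − 10)(266 − 3p_{Hop} + 2p_{Go}).
∂π/∂p_{Hop} = 296 − 6p_{Hop} + 2p_{Go} = 0 ⇒ p_{Hop} = 148/3 + (1/3)p_{Go}.
Similarly p_{Go} = 151/3 + (1/3)p_{Hop}.
Plugging p_{Go} into Hop's best response: p_{Hop} = 148/3 + (1/3)(151/3 + (1/3)p_{Hop}) ⇒ (8/9)p_{Hop} = 595/9, so p_{Hop} = 74.375.
Then p_{Go} = 151/3 + (1/3)·74.375 = 75.125.
q_{Hop} = 266 − 3·74.375 + 2·75.125 = 193.125.

193.125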